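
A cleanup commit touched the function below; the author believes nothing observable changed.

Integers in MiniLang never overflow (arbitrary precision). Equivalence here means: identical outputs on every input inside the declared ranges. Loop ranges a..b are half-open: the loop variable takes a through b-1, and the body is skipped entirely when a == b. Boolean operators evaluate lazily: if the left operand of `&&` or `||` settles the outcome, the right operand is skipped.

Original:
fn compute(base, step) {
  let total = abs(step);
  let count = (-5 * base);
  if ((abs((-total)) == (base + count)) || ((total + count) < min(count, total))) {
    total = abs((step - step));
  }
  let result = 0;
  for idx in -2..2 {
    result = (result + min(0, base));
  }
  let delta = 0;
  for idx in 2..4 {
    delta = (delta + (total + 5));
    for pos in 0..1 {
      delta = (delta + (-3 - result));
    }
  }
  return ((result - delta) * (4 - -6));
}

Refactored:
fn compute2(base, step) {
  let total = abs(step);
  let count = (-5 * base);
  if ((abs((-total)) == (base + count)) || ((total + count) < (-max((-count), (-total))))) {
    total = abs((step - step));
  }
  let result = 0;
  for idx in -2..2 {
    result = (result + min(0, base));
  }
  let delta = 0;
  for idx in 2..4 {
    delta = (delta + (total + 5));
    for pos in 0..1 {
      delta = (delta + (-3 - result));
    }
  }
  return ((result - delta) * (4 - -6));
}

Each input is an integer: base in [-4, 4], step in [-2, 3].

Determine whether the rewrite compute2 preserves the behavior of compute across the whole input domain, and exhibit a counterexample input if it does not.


Reading the diff, among the changes: min/max/abs usage differs.
One worked example (base=-2, step=2) — compute: total := 2 | count := 10 | ((abs((-total)) == (base + count)) || ((total + count) < min(count, total))): false | result := 0 | iter idx=-2: | result := -2 | iter idx=-1: | result := -4 | iter idx=0: | result := -6 | iter idx=1: | result := -8 | delta := 0 | iter idx=2: | delta := 7 | iter pos=0: | delta := 12 | iter idx=3: | delta := 19 | iter pos=0: | delta := 24 | result -320; compute2: total := 2 | count := 10 | ((abs((-total)) == (base + count)) || ((total + count) < (-max((-count), (-total))))): false | result := 0 | iter idx=-2: | result := -2 | iter idx=-1: | result := -4 | iter idx=0: | result := -6 | iter idx=1: | result := -8 | delta := 0 | iter idx=2: | delta := 7 | iter pos=0: | delta := 12 | iter idx=3: | delta := 19 | iter pos=0: | delta := 24 | result -320; agreement on -320.
Across all 54 domain points the two functions coincide.
verdict: equivalent


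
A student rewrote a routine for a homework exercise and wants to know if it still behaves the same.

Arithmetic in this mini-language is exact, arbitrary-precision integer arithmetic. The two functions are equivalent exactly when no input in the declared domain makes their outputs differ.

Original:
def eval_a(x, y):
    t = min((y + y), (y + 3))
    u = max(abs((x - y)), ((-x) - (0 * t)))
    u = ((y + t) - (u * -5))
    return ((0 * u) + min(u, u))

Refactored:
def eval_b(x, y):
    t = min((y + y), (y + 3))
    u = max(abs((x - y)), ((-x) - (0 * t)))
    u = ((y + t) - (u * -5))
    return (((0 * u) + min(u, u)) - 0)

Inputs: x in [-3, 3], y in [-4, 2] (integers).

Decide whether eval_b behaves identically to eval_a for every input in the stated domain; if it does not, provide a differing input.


Although arithmetic usage differs; also constant usage differs, 49/49 inputs agree.
verdict: equivalent


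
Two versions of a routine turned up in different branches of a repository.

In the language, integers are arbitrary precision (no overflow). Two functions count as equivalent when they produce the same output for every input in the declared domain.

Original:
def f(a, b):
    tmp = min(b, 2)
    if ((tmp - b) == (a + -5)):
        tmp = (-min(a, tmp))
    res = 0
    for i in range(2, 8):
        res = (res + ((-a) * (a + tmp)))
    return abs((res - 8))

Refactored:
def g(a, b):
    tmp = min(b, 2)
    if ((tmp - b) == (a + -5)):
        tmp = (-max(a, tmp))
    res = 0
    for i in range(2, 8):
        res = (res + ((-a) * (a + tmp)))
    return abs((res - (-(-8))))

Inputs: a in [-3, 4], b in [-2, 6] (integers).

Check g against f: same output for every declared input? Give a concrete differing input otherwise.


Run the pair on a=1, b=6.
f: tmp=2, then ((tmp - b) == (a + -5)) is true, then tmp=-1, then res=0, then (i=2), then res=0, then (i=3), then res=0, then (i=4), then res=0, then (i=5), then res=0, then (i=6), then res=0, then (i=7), then res=0, then returns 8
g: tmp=2, then ((tmp - b) == (a + -5)) is true, then tmp=-2, then res=0, then (i=2), then res=1, then (i=3), then res=2, then (i=4), then res=3, then (i=5), then res=4, then (i=6), then res=5, then (i=7), then res=6, then returns 2
8 != 2, so the rewrite changes behavior.
verdict: not equivalent; witness: a=1, b=6


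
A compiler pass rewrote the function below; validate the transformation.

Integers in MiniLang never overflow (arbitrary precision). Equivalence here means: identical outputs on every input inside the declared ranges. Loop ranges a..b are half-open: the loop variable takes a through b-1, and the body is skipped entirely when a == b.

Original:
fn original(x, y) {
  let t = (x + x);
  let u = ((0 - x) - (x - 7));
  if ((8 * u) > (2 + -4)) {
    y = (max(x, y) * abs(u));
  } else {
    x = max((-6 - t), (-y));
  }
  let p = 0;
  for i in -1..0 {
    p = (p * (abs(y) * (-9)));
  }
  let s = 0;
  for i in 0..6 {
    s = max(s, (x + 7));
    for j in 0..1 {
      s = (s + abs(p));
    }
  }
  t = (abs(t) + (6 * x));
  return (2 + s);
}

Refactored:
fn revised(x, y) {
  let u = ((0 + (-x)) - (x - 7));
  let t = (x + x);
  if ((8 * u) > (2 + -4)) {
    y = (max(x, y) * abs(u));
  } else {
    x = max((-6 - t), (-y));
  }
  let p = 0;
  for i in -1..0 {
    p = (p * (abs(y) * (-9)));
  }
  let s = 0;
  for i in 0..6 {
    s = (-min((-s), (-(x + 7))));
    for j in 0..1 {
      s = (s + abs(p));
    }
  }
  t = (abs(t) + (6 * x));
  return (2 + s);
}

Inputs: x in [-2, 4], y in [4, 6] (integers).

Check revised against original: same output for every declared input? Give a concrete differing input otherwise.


Behavior is preserved: although min/max/abs usage differs; also arithmetic usage differs, the outputs never diverge.
Spot check at x=1, y=5 — original: t becomes 2; next u becomes 5; next ((8 * u) > (2 + -4)) evaluates to true; next y becomes 25; next p becomes 0; next at i=-1:; next p becomes 0; next s becomes 0; next at i=0:; next s becomes 8; next at j=0:; next s becomes 8; next at i=1:; next s becomes 8; next at j=0:; next s becomes 8; next at i=2:; next s becomes 8; next at j=0:; next s becomes 8; next at i=3:; next s becomes 8; next at j=0:; next s becomes 8; next at i=4:; next s becomes 8; next at j=0:; next s becomes 8; next at i=5:; next s becomes 8; next at j=0:; next s becomes 8; next t becomes 8; next final value 10. revised: u becomes 5; next t becomes 2; next ((8 * u) > (2 + -4)) evaluates to true; next y becomes 25; next p becomes 0; next at i=-1:; next p becomes 0; next s becomes 0; next at i=0:; next s becomes 8; next at j=0:; next s becomes 8; next at i=1:; next s becomes 8; next at j=0:; next s becomes 8; next at i=2:; next s becomes 8; next at j=0:; next s becomes 8; next at i=3:; next s becomes 8; next at j=0:; next s becomes 8; next at i=4:; next s becomes 8; next at j=0:; next s becomes 8; next at i=5:; next s becomes 8; next at j=0:; next s becomes 8; next t becomes 8; next final value 10. Both give 10.
Across all 21 domain points the two functions coincide.
verdict: equivalent


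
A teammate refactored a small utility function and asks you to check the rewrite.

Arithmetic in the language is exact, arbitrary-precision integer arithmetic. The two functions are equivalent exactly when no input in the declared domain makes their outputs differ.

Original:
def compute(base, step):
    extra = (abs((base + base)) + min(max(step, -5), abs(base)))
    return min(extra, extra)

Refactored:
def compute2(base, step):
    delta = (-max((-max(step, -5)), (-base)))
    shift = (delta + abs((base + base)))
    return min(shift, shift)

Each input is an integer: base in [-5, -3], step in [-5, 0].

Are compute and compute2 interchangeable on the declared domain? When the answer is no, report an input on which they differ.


Evaluate both at base=-5, step=-4.
compute: extra=6, then returns 6
compute2: delta=-5, then shift=5, then returns 5
6 vs 5 — the two versions disagree here.
verdict: not equivalent; witness: base=-5, step=-4


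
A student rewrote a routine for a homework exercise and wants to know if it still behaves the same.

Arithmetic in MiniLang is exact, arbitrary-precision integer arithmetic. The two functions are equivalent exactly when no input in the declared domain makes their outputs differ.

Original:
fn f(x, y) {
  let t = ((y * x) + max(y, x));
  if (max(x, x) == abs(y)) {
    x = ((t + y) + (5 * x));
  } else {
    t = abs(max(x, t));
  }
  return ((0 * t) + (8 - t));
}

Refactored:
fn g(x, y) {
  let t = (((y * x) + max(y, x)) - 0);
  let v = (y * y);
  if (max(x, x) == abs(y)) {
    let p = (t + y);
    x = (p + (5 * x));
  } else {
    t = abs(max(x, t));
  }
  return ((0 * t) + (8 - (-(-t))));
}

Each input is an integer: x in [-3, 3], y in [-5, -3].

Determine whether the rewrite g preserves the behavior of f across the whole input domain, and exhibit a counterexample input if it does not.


This is a faithful refactor — constant usage differs, plus arithmetic usage differs, plus statement counts differ, plus local variable names differ, but the computed results match everywhere.
One worked example (x=0, y=-4) — f: t = 0; (max(x, x) == abs(y)) -> false; t = 0; return 8; g: t = 0; v = 16; (max(x, x) == abs(y)) -> false; t = 0; return 8; agreement on 8.
Sweeping the whole domain (21 inputs) finds no disagreement.
verdict: equivalent


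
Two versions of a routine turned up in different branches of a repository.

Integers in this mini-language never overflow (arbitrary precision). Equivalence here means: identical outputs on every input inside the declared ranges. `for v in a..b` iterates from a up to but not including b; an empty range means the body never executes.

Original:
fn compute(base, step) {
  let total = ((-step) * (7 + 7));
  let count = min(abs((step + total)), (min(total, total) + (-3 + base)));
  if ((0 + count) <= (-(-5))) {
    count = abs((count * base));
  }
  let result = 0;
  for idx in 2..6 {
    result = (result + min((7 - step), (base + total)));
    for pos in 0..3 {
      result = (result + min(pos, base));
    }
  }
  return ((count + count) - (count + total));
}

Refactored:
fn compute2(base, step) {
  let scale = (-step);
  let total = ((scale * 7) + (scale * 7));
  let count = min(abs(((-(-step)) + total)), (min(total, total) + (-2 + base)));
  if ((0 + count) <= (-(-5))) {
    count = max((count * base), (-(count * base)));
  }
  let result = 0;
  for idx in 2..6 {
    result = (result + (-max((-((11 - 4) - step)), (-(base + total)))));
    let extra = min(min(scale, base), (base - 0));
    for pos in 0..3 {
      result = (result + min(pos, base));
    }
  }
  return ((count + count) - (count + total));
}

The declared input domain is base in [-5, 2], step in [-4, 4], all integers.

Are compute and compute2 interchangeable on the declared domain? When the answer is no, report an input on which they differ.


These are not equivalent — on base=-5, step=-4 the outputs split (-8 vs -7).
compute: total=56, then count=48, then ((0 + count) <= (-(-5))) is false, then result=0, then (idx=2), then result=11, then (pos=0), then result=6, then (pos=1), then result=1, then (pos=2), then result=-4, then (idx=3), then result=7, then (pos=0), then result=2, then (pos=1), then result=-3, then (pos=2), then result=-8, then (idx=4), then result=3, then (pos=0), then result=-2, then (pos=1), then result=-7, then (pos=2), then result=-12, then (idx=5), then result=-1, then (pos=0), then result=-6, then (pos=1), then result=-11, then (pos=2), then result=-16, then returns -8
compute2: scale=4, then total=56, then count=49, then ((0 + count) <= (-(-5))) is false, then result=0, then (idx=2), then result=11, then extra=-5, then (pos=0), then result=6, then (pos=1), then result=1, then (pos=2), then result=-4, then (idx=3), then result=7, then extra=-5, then (pos=0), then result=2, then (pos=1), then result=-3, then (pos=2), then result=-8, then (idx=4), then result=3, then extra=-5, then (pos=0), then result=-2, then (pos=1), then result=-7, then (pos=2), then result=-12, then (idx=5), then result=-1, then extra=-5, then (pos=0), then result=-6, then (pos=1), then result=-11, then (pos=2), then result=-16, then returns -7
verdict: not equivalent; witness: base=-5, step=-4


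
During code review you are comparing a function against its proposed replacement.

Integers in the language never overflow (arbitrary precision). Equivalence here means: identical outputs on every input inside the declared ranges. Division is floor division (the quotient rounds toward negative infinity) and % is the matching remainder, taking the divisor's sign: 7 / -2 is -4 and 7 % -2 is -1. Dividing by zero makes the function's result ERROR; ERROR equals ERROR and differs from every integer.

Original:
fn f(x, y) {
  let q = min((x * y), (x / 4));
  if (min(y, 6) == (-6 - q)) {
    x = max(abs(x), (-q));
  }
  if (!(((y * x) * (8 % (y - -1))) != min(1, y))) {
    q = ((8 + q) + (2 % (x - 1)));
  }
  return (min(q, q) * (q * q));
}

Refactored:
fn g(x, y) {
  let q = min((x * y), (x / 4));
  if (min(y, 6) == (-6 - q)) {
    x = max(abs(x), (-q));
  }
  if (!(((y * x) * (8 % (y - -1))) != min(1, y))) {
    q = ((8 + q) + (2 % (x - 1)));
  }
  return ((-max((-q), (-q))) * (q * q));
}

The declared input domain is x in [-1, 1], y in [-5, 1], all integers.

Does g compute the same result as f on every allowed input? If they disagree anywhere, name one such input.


Comparing the listings, the differences include: min/max/abs usage differs.
Tracing x=0, y=-5: f: q = 0; (min(y, 6) == (-6 - q)) -> false; (!(((y * x) * (8 % (y - -1))) != min(1, y))) -> false; return 0 | g: q = 0; (min(y, 6) == (-6 - q)) -> false; (!(((y * x) * (8 % (y - -1))) != min(1, y))) -> false; return 0 — matching result 0.
An exhaustive pass over the 21 declared inputs shows identical outputs.
verdict: equivalent


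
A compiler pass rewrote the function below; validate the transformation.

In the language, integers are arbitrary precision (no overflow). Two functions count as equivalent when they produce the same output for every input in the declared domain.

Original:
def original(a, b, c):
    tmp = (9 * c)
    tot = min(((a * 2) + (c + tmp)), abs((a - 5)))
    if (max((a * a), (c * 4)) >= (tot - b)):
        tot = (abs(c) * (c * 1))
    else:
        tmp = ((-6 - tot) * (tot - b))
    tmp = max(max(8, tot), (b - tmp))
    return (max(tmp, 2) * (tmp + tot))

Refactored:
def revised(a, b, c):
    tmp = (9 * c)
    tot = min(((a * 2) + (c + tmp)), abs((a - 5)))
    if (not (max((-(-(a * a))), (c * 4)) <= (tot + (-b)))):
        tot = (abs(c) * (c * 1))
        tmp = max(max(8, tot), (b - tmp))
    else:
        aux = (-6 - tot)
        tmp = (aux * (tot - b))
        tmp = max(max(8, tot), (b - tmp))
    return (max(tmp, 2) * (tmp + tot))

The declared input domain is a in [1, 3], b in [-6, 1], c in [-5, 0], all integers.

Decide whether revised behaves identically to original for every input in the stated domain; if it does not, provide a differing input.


Input a=1, b=1, c=0: 64 from original versus 99 from revised.
verdict: not equivalent; witness: a=1, b=1, c=0


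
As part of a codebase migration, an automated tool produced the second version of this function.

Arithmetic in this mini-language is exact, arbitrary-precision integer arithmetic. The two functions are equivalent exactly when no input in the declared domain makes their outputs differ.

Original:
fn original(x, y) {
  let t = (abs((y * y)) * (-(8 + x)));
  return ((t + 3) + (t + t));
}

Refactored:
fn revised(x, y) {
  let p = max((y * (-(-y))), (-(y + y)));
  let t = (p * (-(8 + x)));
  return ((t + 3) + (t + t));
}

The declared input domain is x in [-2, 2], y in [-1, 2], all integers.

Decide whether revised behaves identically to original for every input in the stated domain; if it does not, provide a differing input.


There is a counterexample at x=-2, y=-1: -15 on one side, -33 on the other.
original: t=-6, then returns -15
revised: p=2, then t=-12, then returns -33
verdict: not equivalent; witness: x=-2, y=-1


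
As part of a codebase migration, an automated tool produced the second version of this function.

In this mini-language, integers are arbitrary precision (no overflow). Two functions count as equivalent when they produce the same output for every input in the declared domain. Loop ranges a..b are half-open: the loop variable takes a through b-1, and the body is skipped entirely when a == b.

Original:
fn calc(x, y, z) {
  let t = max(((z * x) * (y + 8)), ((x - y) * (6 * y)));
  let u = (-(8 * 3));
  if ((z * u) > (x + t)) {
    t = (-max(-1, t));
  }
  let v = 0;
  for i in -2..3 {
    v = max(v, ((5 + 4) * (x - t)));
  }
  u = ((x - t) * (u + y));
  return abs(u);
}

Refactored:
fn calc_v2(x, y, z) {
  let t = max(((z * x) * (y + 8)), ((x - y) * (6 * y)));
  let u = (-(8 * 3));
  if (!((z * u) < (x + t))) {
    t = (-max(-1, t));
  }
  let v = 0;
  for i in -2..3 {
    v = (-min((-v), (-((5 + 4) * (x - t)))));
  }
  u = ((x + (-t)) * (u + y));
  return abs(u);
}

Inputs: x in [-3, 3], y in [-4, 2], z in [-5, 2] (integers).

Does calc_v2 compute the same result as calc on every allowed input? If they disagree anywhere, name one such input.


Evaluate both at x=-3, y=1, z=-1.
calc: t = 27; u = -24; ((z * u) > (x + t)) -> false; v = 0; [i=-2]; v = 0; [i=-1]; v = 0; [i=0]; v = 0; [i=1]; v = 0; [i=2]; v = 0; u = 690; return 690
calc_v2: t = 27; u = -24; (!((z * u) < (x + t))) -> true; t = -27; v = 0; [i=-2]; v = 216; [i=-1]; v = 216; [i=0]; v = 216; [i=1]; v = 216; [i=2]; v = 216; u = -552; return 552
690 and 552 differ, so these are not the same function on this domain.
verdict: not equivalent; witness: x=-3, y=1, z=-1


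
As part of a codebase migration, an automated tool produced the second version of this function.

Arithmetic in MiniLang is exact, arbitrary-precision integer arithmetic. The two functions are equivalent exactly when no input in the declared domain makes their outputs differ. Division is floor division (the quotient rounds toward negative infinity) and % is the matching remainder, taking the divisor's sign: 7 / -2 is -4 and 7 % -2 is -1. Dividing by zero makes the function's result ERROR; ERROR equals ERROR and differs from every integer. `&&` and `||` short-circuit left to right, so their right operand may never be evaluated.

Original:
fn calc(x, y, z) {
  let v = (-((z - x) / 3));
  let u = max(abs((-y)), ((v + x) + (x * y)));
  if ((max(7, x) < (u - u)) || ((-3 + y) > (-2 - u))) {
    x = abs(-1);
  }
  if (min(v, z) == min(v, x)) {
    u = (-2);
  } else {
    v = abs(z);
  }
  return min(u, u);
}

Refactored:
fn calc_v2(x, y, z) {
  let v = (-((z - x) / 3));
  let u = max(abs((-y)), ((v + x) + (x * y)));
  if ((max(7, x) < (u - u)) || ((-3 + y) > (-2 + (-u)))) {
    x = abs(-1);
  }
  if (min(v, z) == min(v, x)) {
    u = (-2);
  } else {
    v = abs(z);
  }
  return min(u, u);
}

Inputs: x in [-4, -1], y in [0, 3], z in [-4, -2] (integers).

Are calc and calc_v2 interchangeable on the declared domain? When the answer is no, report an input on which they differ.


Comparing the listings, the differences include: arithmetic usage differs.
As a probe, take x=-3, y=1, z=-4: calc runs v = 1; u = 1; ((max(7, x) < (u - u)) || ((-3 + y) > (-2 - u))) -> true; x = 1; (min(v, z) == min(v, x)) -> false; v = 4; return 1; calc_v2 runs v = 1; u = 1; ((max(7, x) < (u - u)) || ((-3 + y) > (-2 + (-u)))) -> true; x = 1; (min(v, z) == min(v, x)) -> false; v = 4; return 1; both end at 1.
Checked all 48 inputs in the declared domain: the outputs agree on every one.
verdict: equivalent


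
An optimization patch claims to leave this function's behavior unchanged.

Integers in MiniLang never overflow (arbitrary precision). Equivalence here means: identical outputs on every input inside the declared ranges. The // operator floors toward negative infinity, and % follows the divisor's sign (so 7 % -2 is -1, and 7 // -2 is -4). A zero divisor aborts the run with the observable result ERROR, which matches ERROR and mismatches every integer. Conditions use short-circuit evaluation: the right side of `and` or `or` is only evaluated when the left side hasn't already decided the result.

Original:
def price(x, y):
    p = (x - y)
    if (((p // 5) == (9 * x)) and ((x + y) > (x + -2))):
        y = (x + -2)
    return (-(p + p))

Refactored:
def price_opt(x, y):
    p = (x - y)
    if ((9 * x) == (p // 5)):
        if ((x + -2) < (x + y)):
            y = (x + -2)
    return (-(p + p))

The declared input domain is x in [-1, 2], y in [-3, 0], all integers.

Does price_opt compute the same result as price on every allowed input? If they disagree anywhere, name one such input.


The two are interchangeable: branching structure differs; and boolean connective usage differs; and statement counts differ; and comparison usage differs, and every declared input agrees.
Spot check at x=2, y=0 — price: p := 2 | (((p // 5) == (9 * x)) and ((x + y) > (x + -2))): false | result -4. price_opt: p := 2 | ((9 * x) == (p // 5)): false | result -4. Both give -4.
Sweeping the whole domain (16 inputs) finds no disagreement.
verdict: equivalent


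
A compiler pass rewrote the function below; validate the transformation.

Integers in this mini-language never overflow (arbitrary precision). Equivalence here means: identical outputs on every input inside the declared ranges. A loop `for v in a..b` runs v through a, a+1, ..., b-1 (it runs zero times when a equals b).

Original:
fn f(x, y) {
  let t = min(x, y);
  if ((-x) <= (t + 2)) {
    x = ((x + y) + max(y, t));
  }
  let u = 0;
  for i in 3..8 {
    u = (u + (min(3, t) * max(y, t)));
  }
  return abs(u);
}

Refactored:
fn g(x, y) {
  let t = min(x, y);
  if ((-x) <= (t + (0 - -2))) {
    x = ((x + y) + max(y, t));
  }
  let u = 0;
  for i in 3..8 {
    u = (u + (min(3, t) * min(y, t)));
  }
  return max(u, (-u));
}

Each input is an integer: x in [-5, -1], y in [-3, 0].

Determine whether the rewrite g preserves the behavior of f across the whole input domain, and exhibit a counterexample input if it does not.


Consider the input x=-5, y=-3.
f: t becomes -5; next ((-x) <= (t + 2)) evaluates to false; next u becomes 0; next at i=3:; next u becomes 15; next at i=4:; next u becomes 30; next at i=5:; next u becomes 45; next at i=6:; next u becomes 60; next at i=7:; next u becomes 75; next final value 75
g: t becomes -5; next ((-x) <= (t + (0 - -2))) evaluates to false; next u becomes 0; next at i=3:; next u becomes 25; next at i=4:; next u becomes 50; next at i=5:; next u becomes 75; next at i=6:; next u becomes 100; next at i=7:; next u becomes 125; next final value 125
75 != 125, so the rewrite changes behavior.
verdict: not equivalent; witness: x=-5, y=-3


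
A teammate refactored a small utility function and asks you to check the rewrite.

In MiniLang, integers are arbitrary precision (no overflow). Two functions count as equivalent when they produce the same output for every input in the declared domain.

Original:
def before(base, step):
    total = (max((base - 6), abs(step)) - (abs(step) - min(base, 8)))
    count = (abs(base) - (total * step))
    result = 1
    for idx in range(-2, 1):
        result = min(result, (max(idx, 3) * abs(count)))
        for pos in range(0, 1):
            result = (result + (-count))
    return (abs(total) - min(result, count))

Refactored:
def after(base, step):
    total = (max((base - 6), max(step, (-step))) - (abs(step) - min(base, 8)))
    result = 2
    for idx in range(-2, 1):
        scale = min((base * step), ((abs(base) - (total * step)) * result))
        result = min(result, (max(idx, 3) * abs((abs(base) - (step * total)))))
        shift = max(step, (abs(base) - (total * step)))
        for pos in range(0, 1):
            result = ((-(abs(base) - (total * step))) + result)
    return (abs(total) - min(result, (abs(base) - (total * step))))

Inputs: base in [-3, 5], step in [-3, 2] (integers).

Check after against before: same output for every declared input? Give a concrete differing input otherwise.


Evaluate both at base=-3, step=0.
before: total=-3, then count=3, then result=1, then (idx=-2), then result=1, then (pos=0), then result=-2, then (idx=-1), then result=-2, then (pos=0), then result=-5, then (idx=0), then result=-5, then (pos=0), then result=-8, then returns 11
after: total=-3, then result=2, then (idx=-2), then scale=0, then result=2, then shift=3, then (pos=0), then result=-1, then (idx=-1), then scale=-3, then result=-1, then shift=3, then (pos=0), then result=-4, then (idx=0), then scale=-12, then result=-4, then shift=3, then (pos=0), then result=-7, then returns 10
11 != 10, so the rewrite changes behavior.
verdict: not equivalent; witness: base=-3, step=0


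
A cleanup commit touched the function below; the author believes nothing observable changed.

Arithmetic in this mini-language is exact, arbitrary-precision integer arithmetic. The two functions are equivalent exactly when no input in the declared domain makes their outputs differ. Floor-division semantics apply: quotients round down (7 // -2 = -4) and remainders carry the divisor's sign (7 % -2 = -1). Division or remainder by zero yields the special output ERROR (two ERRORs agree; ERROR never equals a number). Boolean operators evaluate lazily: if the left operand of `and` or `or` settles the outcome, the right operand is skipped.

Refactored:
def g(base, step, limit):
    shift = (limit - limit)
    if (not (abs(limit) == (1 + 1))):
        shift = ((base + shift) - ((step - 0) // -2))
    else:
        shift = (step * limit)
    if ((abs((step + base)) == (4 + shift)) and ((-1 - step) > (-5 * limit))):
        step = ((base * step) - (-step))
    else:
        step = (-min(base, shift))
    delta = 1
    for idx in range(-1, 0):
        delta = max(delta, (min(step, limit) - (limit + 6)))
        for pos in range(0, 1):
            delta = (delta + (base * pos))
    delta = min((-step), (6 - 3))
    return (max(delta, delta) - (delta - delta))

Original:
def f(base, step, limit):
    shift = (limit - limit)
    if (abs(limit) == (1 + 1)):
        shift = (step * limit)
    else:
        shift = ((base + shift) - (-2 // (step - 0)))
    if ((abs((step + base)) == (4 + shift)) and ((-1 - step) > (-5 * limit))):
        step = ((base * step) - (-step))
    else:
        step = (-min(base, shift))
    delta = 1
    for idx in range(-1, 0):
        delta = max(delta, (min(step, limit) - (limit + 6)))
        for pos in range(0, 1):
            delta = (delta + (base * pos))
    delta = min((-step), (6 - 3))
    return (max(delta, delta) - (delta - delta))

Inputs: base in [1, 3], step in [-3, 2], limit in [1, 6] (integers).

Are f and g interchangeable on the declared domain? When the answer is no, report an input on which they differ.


There is a counterexample at base=1, step=-3, limit=1: 1 on one side, 0 on the other.
f: shift := 0 | (abs(limit) == (1 + 1)): false | shift := 1 | ((abs((step + base)) == (4 + shift)) and ((-1 - step) > (-5 * limit))): false | step := -1 | delta := 1 | iter idx=-1: | delta := 1 | iter pos=0: | delta := 1 | delta := 1 | result 1
g: shift := 0 | (not (abs(limit) == (1 + 1))): true | shift := 0 | ((abs((step + base)) == (4 + shift)) and ((-1 - step) > (-5 * limit))): false | step := 0 | delta := 1 | iter idx=-1: | delta := 1 | iter pos=0: | delta := 1 | delta := 0 | result 0
verdict: not equivalent; witness: base=1, step=-3, limit=1


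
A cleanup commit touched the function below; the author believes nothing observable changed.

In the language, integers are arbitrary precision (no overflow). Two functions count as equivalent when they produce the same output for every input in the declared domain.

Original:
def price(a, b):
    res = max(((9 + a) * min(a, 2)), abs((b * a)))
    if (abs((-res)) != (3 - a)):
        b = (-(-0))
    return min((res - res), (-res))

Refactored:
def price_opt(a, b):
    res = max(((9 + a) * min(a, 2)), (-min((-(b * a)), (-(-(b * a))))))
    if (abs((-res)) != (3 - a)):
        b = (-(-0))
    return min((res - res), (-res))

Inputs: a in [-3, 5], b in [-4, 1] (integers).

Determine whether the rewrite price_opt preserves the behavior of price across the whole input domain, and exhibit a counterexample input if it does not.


Changes here: min/max/abs usage differs, plus arithmetic usage differs; the full 54-point sweep finds no disagreement.
verdict: equivalent


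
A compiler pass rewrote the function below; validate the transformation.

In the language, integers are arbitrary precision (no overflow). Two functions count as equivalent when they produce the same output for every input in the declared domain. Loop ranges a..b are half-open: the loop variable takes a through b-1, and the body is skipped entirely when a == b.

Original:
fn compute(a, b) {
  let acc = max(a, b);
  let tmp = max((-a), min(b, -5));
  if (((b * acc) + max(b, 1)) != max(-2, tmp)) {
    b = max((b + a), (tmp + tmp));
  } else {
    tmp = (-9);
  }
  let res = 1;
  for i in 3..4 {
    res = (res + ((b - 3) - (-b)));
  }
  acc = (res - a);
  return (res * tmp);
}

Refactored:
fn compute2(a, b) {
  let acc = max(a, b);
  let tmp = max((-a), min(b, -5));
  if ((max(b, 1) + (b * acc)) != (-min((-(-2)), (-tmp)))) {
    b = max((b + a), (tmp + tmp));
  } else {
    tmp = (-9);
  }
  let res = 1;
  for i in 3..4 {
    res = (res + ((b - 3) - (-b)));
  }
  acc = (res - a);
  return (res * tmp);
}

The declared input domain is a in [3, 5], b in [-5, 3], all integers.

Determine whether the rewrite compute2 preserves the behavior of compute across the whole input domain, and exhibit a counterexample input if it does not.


Behavior is preserved: although min/max/abs usage differs, the outputs never diverge.
One worked example (a=3, b=3) — compute: acc = 3; tmp = -3; (((b * acc) + max(b, 1)) != max(-2, tmp)) -> true; b = 6; res = 1; [i=3]; res = 10; acc = 7; return -30; compute2: acc = 3; tmp = -3; ((max(b, 1) + (b * acc)) != (-min((-(-2)), (-tmp)))) -> true; b = 6; res = 1; [i=3]; res = 10; acc = 7; return -30; agreement on -30.
An exhaustive pass over the 27 declared inputs shows identical outputs.
verdict: equivalent


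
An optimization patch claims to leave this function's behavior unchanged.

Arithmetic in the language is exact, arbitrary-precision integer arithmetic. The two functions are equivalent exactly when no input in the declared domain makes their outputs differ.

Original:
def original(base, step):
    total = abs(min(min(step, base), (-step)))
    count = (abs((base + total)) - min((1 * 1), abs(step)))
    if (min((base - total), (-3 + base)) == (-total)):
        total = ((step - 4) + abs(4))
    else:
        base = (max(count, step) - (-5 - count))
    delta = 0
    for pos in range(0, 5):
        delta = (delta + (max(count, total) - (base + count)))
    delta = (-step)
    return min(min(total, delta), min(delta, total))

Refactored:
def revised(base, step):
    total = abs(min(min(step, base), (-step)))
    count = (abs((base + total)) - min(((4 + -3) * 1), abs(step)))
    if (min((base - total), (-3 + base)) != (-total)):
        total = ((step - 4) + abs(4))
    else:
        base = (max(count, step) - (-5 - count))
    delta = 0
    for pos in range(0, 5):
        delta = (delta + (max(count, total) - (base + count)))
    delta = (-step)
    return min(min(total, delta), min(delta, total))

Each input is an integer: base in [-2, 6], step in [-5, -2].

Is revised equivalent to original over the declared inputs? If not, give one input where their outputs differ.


At base=-2, step=-5: original gives 5, revised gives -5.
verdict: not equivalent; witness: base=-2, step=-5


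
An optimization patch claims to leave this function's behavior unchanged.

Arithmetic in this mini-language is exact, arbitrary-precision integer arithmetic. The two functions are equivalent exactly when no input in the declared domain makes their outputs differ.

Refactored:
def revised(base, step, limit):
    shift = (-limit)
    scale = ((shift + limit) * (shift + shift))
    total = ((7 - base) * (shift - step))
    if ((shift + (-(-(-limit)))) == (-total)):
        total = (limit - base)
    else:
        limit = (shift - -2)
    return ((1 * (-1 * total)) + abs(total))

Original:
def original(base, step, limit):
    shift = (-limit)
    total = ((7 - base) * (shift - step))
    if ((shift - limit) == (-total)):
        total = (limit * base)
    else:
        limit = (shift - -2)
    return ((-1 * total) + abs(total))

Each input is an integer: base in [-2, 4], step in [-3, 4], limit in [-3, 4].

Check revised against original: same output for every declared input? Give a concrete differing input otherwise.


The rewrite breaks on base=1, step=0, limit=0, where the results are 0 and 2.
original: shift = 0; total = 0; ((shift - limit) == (-total)) -> true; total = 0; return 0
revised: shift = 0; scale = 0; total = 0; ((shift + (-(-(-limit)))) == (-total)) -> true; total = -1; return 2
verdict: not equivalent; witness: base=1, step=0, limit=0


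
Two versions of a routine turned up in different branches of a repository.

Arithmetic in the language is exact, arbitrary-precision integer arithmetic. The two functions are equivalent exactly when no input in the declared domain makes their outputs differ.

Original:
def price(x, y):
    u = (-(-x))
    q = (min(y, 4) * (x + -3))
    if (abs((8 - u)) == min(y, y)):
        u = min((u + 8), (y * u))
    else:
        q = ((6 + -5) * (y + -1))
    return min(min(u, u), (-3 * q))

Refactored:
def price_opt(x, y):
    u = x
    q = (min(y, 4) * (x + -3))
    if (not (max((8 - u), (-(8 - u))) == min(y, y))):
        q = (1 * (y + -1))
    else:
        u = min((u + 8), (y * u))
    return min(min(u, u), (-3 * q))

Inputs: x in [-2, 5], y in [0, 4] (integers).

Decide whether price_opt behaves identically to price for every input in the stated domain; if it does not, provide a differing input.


Reading the diff, among the changes: min/max/abs usage differs; arithmetic usage differs; boolean connective usage differs; constant usage differs.
One worked example (x=-1, y=4) — price: u becomes -1; next q becomes -16; next (abs((8 - u)) == min(y, y)) evaluates to false; next q becomes 3; next final value -9; price_opt: u becomes -1; next q becomes -16; next (not (max((8 - u), (-(8 - u))) == min(y, y))) evaluates to true; next q becomes 3; next final value -9; agreement on -9.
Every one of the 40 inputs gives matching results.
verdict: equivalent


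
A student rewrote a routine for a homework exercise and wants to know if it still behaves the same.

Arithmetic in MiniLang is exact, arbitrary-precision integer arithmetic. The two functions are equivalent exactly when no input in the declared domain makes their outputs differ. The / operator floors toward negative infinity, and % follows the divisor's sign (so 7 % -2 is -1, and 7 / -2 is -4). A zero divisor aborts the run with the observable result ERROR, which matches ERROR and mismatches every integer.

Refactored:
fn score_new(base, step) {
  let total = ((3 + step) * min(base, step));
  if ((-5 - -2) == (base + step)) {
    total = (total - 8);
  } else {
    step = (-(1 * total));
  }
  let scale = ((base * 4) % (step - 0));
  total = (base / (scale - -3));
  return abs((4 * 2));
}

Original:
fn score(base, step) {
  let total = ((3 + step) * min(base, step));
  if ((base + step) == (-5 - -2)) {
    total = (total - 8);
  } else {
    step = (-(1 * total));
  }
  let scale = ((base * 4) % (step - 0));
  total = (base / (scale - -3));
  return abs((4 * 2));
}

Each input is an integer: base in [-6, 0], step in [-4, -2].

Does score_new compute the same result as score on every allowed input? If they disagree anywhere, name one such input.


Reading the diff, among the changes: same computation, different form.
Spot check at base=-4, step=-3 — score: total=0, then ((base + step) == (-5 - -2)) is false, then step=0, then a zero divisor aborts: ERROR. score_new: total=0, then ((-5 - -2) == (base + step)) is false, then step=0, then a zero divisor aborts: ERROR. Both give ERROR.
Across all 21 domain points the two functions coincide.
verdict: equivalent


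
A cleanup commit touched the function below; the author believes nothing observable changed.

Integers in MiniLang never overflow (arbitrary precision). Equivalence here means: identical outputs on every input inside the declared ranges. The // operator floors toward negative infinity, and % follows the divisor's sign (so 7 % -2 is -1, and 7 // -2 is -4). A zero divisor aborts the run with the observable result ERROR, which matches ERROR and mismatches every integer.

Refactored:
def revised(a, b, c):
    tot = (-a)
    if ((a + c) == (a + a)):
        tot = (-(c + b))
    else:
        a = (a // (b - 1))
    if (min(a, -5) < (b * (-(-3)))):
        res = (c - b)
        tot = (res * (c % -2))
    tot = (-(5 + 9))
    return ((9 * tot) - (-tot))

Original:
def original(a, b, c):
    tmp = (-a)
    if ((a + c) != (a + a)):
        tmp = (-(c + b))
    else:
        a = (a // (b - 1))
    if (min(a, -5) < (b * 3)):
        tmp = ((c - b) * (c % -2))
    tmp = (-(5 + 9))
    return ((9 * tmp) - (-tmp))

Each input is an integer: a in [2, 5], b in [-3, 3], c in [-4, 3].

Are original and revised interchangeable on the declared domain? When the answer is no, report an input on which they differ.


a=2, b=1, c=-4 yields -140 from original but ERROR from revised.
verdict: not equivalent; witness: a=2, b=1, c=-4


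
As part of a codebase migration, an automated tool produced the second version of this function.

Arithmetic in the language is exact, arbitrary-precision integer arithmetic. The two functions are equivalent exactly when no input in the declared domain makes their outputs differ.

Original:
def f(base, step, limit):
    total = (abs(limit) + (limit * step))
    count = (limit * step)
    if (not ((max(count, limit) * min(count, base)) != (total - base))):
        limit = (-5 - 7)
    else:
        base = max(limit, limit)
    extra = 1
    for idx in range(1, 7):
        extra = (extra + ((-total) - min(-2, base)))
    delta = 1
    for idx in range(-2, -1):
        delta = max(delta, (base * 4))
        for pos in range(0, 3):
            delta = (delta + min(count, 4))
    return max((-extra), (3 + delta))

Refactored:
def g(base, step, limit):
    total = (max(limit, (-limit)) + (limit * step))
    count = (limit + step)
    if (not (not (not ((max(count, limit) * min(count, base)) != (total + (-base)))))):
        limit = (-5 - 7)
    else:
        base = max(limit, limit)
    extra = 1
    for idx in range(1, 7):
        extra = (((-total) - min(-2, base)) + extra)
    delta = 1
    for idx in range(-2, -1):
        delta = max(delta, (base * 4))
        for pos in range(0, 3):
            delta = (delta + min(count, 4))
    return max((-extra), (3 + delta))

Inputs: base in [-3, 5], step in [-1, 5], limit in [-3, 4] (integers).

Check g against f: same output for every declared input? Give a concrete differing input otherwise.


Input base=-3, step=-1, limit=-1: 7 from f versus -1 from g.
verdict: not equivalent; witness: base=-3, step=-1, limit=-1


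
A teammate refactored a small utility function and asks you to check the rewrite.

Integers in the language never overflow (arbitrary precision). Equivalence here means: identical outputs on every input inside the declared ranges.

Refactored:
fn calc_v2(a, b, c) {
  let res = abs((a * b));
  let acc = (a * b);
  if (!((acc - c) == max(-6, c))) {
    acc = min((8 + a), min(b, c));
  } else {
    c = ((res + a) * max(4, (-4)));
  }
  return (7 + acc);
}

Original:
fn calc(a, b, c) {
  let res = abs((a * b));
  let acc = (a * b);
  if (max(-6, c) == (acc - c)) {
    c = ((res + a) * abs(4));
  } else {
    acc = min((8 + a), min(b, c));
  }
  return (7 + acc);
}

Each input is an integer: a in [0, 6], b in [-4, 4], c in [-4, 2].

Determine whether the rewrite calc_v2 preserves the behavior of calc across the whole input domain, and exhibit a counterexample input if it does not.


The two are interchangeable: boolean connective usage differs; also min/max/abs usage differs; also constant usage differs, and every declared input agrees.
Spot check at a=0, b=4, c=-2 — calc: res = 0; acc = 0; (max(-6, c) == (acc - c)) -> false; acc = -2; return 5. calc_v2: res = 0; acc = 0; (!((acc - c) == max(-6, c))) -> true; acc = -2; return 5. Both give 5.
Every one of the 441 inputs gives matching results.
verdict: equivalent
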